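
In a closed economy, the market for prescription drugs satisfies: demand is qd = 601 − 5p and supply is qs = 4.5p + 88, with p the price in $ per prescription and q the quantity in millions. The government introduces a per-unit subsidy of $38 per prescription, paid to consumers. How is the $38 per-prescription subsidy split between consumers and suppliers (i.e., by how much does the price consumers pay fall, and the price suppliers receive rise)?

Consumers gain $18 per prescription; suppliers gain $20 per prescription.

Without the subsidy, 601 − 5p = 4.5p + 88 gives 9.5p = 513, so p* = $54 and q* = 331.
With a per-unit subsidy paid to consumers, each effectively pays p − 38, so demand becomes qd = 601 − 5(p − 38).
Solving gives q = 421 with consumers paying $36 and suppliers receiving $74 (the $38 wedge).
Gain to consumers: $18; to suppliers: $20. (They sum to $38.)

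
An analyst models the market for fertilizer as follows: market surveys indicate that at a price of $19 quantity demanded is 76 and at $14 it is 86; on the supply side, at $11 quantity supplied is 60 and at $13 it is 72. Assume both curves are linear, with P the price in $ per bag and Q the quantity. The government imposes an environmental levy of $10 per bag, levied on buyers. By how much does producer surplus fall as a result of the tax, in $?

Producer surplus falls by $191.25.

Demand slope: (86 − 76)/(14 − 19) = -2, so Qd = 114 − 2P.
Supply slope: (72 − 60)/(13 − 11) = 6, so Qs = 6P − 6.
Without the tax, 114 − 2P = 6P − 6 gives 8P = 120, so P* = $15 and Q* = 84.
With the tax collected from buyers, demand (in seller-price terms) shifts: Qd = 114 − 2(P + 10).
New equilibrium: buyers pay $22.5, producers receive $12.5, Q = 69. (Wedge: Pb − Ps = 10.)
ΔPS is the trapezoid between Q = 69 and Q = 84 of height $2.5: ½ · (84 + 69) · 2.5 = $191.25.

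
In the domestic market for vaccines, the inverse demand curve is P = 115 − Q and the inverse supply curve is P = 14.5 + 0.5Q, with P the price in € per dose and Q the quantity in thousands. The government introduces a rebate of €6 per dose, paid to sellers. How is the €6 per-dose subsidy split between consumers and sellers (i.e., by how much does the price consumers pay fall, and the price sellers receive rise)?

Rewrite in direct form: Qd = 115 − P and Qs = 2P − 29.
Before the subsidy: set 115 − P = 2P − 29 → P* = €48, Q* = 67.
With a per-unit subsidy paid to sellers, each receives P + 6 per unit sold, so supply becomes Qs = 2(P + 6) − 29.
Solving gives Q = 71 with consumers paying €44 and sellers receiving €50 (the €6 wedge).
Gain to consumers: €4; to sellers: €2. (They sum to €6.)

Consumers gain €4 per dose; sellers gain €2 per dose.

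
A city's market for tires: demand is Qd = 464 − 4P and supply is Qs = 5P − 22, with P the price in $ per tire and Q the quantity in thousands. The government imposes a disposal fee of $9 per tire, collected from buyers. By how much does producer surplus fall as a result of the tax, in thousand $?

Producer surplus falls by $952 thousand.

Without the tax, 464 − 4P = 5P − 22 gives 9P = 486, so P* = $54 and Q* = 248.
With the tax collected from buyers, demand (in seller-price terms) shifts: Qd = 464 − 4(P + 9).
Solving gives Q = 228 with buyers paying $59 and sellers receiving $50 (the $9 wedge).
ΔPS is the trapezoid between Q = 228 and Q = 248 of height $4: ½ · (248 + 228) · 4 = $952.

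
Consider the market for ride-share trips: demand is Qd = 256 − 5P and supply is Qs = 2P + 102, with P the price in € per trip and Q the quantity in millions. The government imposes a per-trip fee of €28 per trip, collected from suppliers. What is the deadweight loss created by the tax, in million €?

Deadweight loss = €560 million.

Before the tax: set 256 − 5P = 2P + 102 → P* = €22, Q* = 146.
With the tax collected from suppliers, supply shifts: Qs = 2(P − 28) + 102.
New equilibrium: buyers pay €30, suppliers receive €2, Q = 106. (Wedge: Pb − Ps = 28.)
Quantity falls by |ΔQ| = |146 − 106| = 40.
DWL = ½ · t · |ΔQ| = ½ · 28 · 40 = €560.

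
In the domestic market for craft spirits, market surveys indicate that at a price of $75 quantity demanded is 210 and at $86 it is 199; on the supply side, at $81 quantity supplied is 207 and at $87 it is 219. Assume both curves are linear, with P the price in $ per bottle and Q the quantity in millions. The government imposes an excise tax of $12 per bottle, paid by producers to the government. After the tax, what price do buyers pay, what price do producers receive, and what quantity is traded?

Buyers pay $88; producers receive $76; quantity = 197.

Demand slope: (199 − 210)/(86 − 75) = -1, so Qd = 285 − P.
Supply slope: (219 − 207)/(87 − 81) = 2, so Qs = 2P + 45.
Without the tax, 285 − P = 2P + 45 gives 3P = 240, so P* = $80 and Q* = 205.
With the tax collected from producers, supply shifts: Qs = 2(P − 12) + 45.
Solving gives Q = 197 with buyers paying $88 and producers receiving $76 (the $12 wedge).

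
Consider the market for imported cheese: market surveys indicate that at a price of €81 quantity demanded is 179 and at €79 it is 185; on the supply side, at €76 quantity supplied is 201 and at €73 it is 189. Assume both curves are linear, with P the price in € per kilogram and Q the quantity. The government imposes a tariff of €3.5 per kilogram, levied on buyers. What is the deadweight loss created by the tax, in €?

Deadweight loss = €10.5.

Demand slope: (185 − 179)/(79 − 81) = -3, so Qd = 422 − 3P.
Supply slope: (189 − 201)/(73 − 76) = 4, so Qs = 4P − 103.
Before the tax: set 422 − 3P = 4P − 103 → P* = €75, Q* = 197.
With the tax collected from buyers, demand (in seller-price terms) shifts: Qd = 422 − 3(P + 3.5).
New equilibrium: buyers pay €77, producers receive €73.5, Q = 191. (Wedge: Pb − Ps = 3.5.)
Quantity falls by |ΔQ| = |197 − 191| = 6.
DWL = ½ · t · |ΔQ| = ½ · 3.5 · 6 = €10.5.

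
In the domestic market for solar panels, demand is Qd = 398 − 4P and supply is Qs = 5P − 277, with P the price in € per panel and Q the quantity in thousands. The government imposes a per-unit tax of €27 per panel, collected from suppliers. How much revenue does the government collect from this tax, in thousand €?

Before the tax: set 398 − 4P = 5P − 277 → P* = €75, Q* = 98.
With the tax collected from suppliers, supply shifts: Qs = 5(P − 27) − 277.
Solving gives Q = 38 with consumers paying €90 and suppliers receiving €63 (the €27 wedge).
Revenue = t · Q = 27 · 38 = €1026.

Tax revenue = €1026 thousand.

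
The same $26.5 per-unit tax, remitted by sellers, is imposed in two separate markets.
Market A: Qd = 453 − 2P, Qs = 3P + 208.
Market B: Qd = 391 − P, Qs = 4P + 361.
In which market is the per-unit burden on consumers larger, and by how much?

Market A: pre-tax P* = $49, Q* = 355; post-tax Q = 323.2; per-unit burden on consumers = $15.9.
Market B: pre-tax P* = $6, Q* = 385; post-tax Q = 363.8; per-unit burden on consumers = $21.2.
Difference: $15.9 vs $21.2 → market B is larger by $5.3.

Market B, by $5.3.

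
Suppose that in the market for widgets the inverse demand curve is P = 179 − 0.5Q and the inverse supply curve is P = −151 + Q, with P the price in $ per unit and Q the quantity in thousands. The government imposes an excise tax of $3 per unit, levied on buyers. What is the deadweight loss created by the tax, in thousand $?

Inverting to Q(P) form: Qd = 358 − 2P; Qs = P + 151.
Without the tax, 358 − 2P = P + 151 gives 3P = 207, so P* = $69 and Q* = 220.
With the tax collected from buyers, demand (in seller-price terms) shifts: Qd = 358 − 2(P + 3).
Solving gives Q = 218 with buyers paying $70 and sellers receiving $67 (the $3 wedge).
Quantity falls by |ΔQ| = |220 − 218| = 2.
DWL = ½ · t · |ΔQ| = ½ · 3 · 2 = $3.

Deadweight loss = $3 thousand.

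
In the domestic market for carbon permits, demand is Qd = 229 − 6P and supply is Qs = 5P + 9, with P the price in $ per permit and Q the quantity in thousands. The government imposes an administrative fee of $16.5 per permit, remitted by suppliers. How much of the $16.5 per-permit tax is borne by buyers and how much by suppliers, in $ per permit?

Buyers bear $7.5 per permit; suppliers bear $9 per permit.

Without the tax, 229 − 6P = 5P + 9 gives 11P = 220, so P* = $20 and Q* = 109.
With the tax collected from suppliers, supply shifts: Qs = 5(P − 16.5) + 9.
New equilibrium: buyers pay $27.5, suppliers receive $11, Q = 64. (Wedge: Pb − Ps = 16.5.)
Burden on buyers: $7.5; on suppliers: $9. (They sum to $16.5.)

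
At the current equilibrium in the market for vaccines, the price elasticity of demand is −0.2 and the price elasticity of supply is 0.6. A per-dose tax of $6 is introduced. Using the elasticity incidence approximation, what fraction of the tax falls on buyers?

Incidence ratio: buyers' share ≈ εs / (εs + |εd|) = 0.6 / (0.6 + 0.2) = 0.75.
Supply is the more elastic side, so buyers bear the larger share.

Buyers' share ≈ 0.75.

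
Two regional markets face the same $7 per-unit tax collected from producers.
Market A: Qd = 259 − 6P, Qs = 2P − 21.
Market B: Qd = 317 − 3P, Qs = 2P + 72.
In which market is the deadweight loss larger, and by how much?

Market A: pre-tax P* = $35, Q* = 49; post-tax Q = 38.5; deadweight loss = $36.75.
Market B: pre-tax P* = $49, Q* = 170; post-tax Q = 161.6; deadweight loss = $29.4.
Difference: $36.75 vs $29.4 → market A is larger by $7.35.

Market A, by $7.35.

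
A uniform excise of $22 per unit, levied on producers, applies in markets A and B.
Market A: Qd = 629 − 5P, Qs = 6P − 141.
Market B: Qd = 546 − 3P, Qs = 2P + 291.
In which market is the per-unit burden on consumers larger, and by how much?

Market A: pre-tax P* = $70, Q* = 279; post-tax Q = 219; per-unit burden on consumers = $12.
Market B: pre-tax P* = $51, Q* = 393; post-tax Q = 366.6; per-unit burden on consumers = $8.8.
Difference: $12 vs $8.8 → market A is larger by $3.2.

Market A, by $3.2.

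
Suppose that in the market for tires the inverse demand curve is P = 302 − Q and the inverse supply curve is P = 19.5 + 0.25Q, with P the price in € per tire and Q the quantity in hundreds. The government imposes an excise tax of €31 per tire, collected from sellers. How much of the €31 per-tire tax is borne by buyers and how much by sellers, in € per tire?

Inverting to Q(P) form: Qd = 302 − P; Qs = 4P − 78.
Without the tax, 302 − P = 4P − 78 gives 5P = 380, so P* = €76 and Q* = 226.
With the tax collected from sellers, supply shifts: Qs = 4(P − 31) − 78.
New equilibrium: buyers pay €100.8, sellers receive €69.8, Q = 201.2. (Wedge: Pb − Ps = 31.)
Burden on buyers: €24.8; on sellers: €6.2. (They sum to €31.)
The less price-elastic side of the market bears the larger share of a per-unit tax.

Buyers bear €24.8 per tire; sellers bear €6.2 per tire.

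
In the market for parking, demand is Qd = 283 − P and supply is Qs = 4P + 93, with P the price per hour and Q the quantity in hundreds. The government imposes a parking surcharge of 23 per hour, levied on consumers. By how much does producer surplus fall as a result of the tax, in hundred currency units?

Producer surplus falls by 1084.68 hundred.

Before the tax: set 283 − P = 4P + 93 → P* = 38, Q* = 245.
With the tax collected from consumers, demand (in seller-price terms) shifts: Qd = 283 − (P + 23).
Solving gives Q = 226.6 with consumers paying 56.4 and sellers receiving 33.4 (the 23 wedge).
ΔPS is the trapezoid between Q = 226.6 and Q = 245 of height 4.6: ½ · (245 + 226.6) · 4.6 = 1084.68.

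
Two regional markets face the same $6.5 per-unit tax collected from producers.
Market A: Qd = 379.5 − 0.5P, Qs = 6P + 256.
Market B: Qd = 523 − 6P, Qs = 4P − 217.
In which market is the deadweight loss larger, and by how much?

Market A: pre-tax P* = $19, Q* = 370; post-tax Q = 367; deadweight loss = $9.75.
Market B: pre-tax P* = $74, Q* = 79; post-tax Q = 63.4; deadweight loss = $50.7.
Difference: $9.75 vs $50.7 → market B is larger by $40.95.

Market B, by $40.95.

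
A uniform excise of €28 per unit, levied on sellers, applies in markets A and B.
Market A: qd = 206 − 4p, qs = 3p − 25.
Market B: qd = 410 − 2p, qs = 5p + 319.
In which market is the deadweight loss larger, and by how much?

Market A: pre-tax p* = €33, q* = 74; post-tax q = 26; deadweight loss = €672.
Market B: pre-tax p* = €13, q* = 384; post-tax q = 344; deadweight loss = €560.
Difference: €672 vs €560 → market A is larger by €112.

Market A, by €112.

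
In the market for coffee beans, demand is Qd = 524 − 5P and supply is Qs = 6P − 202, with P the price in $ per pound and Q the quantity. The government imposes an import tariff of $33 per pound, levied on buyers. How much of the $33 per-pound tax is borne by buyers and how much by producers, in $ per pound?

Buyers bear $18 per pound; producers bear $15 per pound.

Before the tax: set 524 − 5P = 6P − 202 → P* = $66, Q* = 194.
With the tax collected from buyers, demand (in seller-price terms) shifts: Qd = 524 − 5(P + 33).
Solving gives Q = 104 with buyers paying $84 and producers receiving $51 (the $33 wedge).
Burden on buyers: $18; on producers: $15. (They sum to $33.)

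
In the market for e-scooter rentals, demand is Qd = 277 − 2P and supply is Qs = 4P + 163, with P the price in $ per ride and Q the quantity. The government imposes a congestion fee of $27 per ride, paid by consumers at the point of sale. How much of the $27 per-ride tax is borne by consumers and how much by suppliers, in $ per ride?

Without the tax, 277 − 2P = 4P + 163 gives 6P = 114, so P* = $19 and Q* = 239.
With the tax collected from consumers, demand (in seller-price terms) shifts: Qd = 277 − 2(P + 27).
Solving gives Q = 203 with consumers paying $37 and suppliers receiving $10 (the $27 wedge).
Burden on consumers: $18; on suppliers: $9. (They sum to $27.)

Consumers bear $18 per ride; suppliers bear $9 per ride.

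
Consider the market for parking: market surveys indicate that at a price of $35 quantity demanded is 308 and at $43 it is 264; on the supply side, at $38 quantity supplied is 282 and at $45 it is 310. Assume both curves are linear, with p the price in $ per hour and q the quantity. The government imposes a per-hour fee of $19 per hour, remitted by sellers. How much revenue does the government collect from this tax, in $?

Tax revenue = $4598.

Demand slope: (264 − 308)/(43 − 35) = -5.5, so qd = 500.5 − 5.5p.
Supply slope: (310 − 282)/(45 − 38) = 4, so qs = 4p + 130.
Without the tax, 500.5 − 5.5p = 4p + 130 gives 9.5p = 370.5, so p* = $39 and q* = 286.
With the tax collected from sellers, supply shifts: qs = 4(p − 19) + 130.
Solving gives q = 242 with buyers paying $47 and sellers receiving $28 (the $19 wedge).
Revenue = t · Q = 19 · 242 = $4598.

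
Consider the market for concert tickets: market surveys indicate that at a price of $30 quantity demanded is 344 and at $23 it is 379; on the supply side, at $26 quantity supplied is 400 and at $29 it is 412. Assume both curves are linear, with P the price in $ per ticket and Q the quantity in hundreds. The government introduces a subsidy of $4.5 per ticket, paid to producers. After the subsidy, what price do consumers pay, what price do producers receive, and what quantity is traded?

Demand slope: (379 − 344)/(23 − 30) = -5, so Qd = 494 − 5P.
Supply slope: (412 − 400)/(29 − 26) = 4, so Qs = 4P + 296.
Without the subsidy, 494 − 5P = 4P + 296 gives 9P = 198, so P* = $22 and Q* = 384.
With a per-unit subsidy paid to producers, each receives P + 4.5 per unit sold, so supply becomes Qs = 4(P + 4.5) + 296.
Solving gives Q = 394 with consumers paying $20 and producers receiving $24.5 (the $4.5 wedge).

Consumers pay $20; producers receive $24.5; quantity = 394.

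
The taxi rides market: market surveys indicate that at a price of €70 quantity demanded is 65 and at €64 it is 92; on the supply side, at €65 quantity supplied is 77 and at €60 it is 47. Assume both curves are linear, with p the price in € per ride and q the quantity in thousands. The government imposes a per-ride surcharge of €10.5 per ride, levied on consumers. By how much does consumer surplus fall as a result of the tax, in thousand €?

Demand slope: (92 − 65)/(64 − 70) = -4.5, so qd = 380 − 4.5p.
Supply slope: (47 − 77)/(60 − 65) = 6, so qs = 6p − 313.
Without the tax, 380 − 4.5p = 6p − 313 gives 10.5p = 693, so p* = €66 and q* = 83.
With the tax collected from consumers, demand (in seller-price terms) shifts: qd = 380 − 4.5(p + 10.5).
Solving gives q = 56 with consumers paying €72 and suppliers receiving €61.5 (the €10.5 wedge).
ΔCS is the trapezoid between Q = 56 and Q = 83 of height €6: ½ · (83 + 56) · 6 = €417.

Consumer surplus falls by €417 thousand.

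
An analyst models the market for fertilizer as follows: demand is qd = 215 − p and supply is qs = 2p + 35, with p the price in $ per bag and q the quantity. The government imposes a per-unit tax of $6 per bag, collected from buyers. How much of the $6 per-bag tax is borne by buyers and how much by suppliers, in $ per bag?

Buyers bear $4 per bag; suppliers bear $2 per bag.

Before the tax: set 215 − p = 2p + 35 → p* = $60, q* = 155.
With the tax collected from buyers, demand (in seller-price terms) shifts: qd = 215 − (p + 6).
New equilibrium: buyers pay $64, suppliers receive $58, q = 151. (Wedge: pb − ps = 6.)
Burden on buyers: $4; on suppliers: $2. (They sum to $6.)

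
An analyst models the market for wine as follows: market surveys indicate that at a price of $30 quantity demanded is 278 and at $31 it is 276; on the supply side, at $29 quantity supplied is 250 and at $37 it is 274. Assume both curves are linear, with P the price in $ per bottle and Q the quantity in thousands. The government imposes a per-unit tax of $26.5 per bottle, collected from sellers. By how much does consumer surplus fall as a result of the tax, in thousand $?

Demand slope: (276 − 278)/(31 − 30) = -2, so Qd = 338 − 2P.
Supply slope: (274 − 250)/(37 − 29) = 3, so Qs = 3P + 163.
Before the tax: set 338 − 2P = 3P + 163 → P* = $35, Q* = 268.
With the tax collected from sellers, supply shifts: Qs = 3(P − 26.5) + 163.
Solving gives Q = 236.2 with consumers paying $50.9 and sellers receiving $24.4 (the $26.5 wedge).
ΔCS is the trapezoid between Q = 236.2 and Q = 268 of height $15.9: ½ · (268 + 236.2) · 15.9 = $4008.39.

Consumer surplus falls by $4008.39 thousand.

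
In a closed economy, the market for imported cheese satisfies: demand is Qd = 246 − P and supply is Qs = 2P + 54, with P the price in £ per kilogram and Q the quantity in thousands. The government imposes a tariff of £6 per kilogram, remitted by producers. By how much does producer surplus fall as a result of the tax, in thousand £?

Before the tax: set 246 − P = 2P + 54 → P* = £64, Q* = 182.
With the tax collected from producers, supply shifts: Qs = 2(P − 6) + 54.
Solving gives Q = 178 with buyers paying £68 and producers receiving £62 (the £6 wedge).
ΔPS is the trapezoid between Q = 178 and Q = 182 of height £2: ½ · (182 + 178) · 2 = £360.

Producer surplus falls by £360 thousand.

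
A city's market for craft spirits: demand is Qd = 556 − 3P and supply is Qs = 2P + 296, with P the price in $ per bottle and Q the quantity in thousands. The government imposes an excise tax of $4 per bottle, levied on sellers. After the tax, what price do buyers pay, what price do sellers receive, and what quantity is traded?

Buyers pay $53.6; sellers receive $49.6; quantity = 395.2.

Without the tax, 556 − 3P = 2P + 296 gives 5P = 260, so P* = $52 and Q* = 400.
With the tax collected from sellers, supply shifts: Qs = 2(P − 4) + 296.
Solving gives Q = 395.2 with buyers paying $53.6 and sellers receiving $49.6 (the $4 wedge).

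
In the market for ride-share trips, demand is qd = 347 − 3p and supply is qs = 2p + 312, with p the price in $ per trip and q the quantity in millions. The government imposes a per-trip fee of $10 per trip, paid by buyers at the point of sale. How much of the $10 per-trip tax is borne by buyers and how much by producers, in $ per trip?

Buyers bear $4 per trip; producers bear $6 per trip.

Before the tax: set 347 − 3p = 2p + 312 → p* = $7, q* = 326.
With the tax collected from buyers, demand (in seller-price terms) shifts: qd = 347 − 3(p + 10).
Solving gives q = 314 with buyers paying $11 and producers receiving $1 (the $10 wedge).
Burden on buyers: $4; on producers: $6. (They sum to $10.)
The less price-elastic side of the market bears the larger share of a per-unit tax.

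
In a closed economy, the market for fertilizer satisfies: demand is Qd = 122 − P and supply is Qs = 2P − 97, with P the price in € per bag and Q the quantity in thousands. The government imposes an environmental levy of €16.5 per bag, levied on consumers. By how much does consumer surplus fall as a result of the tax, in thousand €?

Consumer surplus falls by €478.5 thousand.

Without the tax, 122 − P = 2P − 97 gives 3P = 219, so P* = €73 and Q* = 49.
With the tax collected from consumers, demand (in seller-price terms) shifts: Qd = 122 − (P + 16.5).
New equilibrium: consumers pay €84, suppliers receive €67.5, Q = 38. (Wedge: Pb − Ps = 16.5.)
ΔCS is the trapezoid between Q = 38 and Q = 49 of height €11: ½ · (49 + 38) · 11 = €478.5.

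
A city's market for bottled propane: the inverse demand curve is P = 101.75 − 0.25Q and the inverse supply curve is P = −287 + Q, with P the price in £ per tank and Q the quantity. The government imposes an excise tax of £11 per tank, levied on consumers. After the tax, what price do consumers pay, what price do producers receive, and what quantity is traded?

Consumers pay £26.2; producers receive £15.2; quantity = 302.2.

Rewrite in direct form: Qd = 407 − 4P and Qs = P + 287.
Before the tax: set 407 − 4P = P + 287 → P* = £24, Q* = 311.
With the tax collected from consumers, demand (in seller-price terms) shifts: Qd = 407 − 4(P + 11).
Solving gives Q = 302.2 with consumers paying £26.2 and producers receiving £15.2 (the £11 wedge).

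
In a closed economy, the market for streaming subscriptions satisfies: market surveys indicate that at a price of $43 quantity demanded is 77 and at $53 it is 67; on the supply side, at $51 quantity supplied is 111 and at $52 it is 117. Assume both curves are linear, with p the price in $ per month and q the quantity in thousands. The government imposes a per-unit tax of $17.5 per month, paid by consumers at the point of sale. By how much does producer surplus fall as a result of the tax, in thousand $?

Demand slope: (67 − 77)/(53 − 43) = -1, so qd = 120 − p.
Supply slope: (117 − 111)/(52 − 51) = 6, so qs = 6p − 195.
Without the tax, 120 − p = 6p − 195 gives 7p = 315, so p* = $45 and q* = 75.
With the tax collected from consumers, demand (in seller-price terms) shifts: qd = 120 − (p + 17.5).
New equilibrium: consumers pay $60, producers receive $42.5, q = 60. (Wedge: pb − ps = 17.5.)
ΔPS is the trapezoid between Q = 60 and Q = 75 of height $2.5: ½ · (75 + 60) · 2.5 = $168.75.

Producer surplus falls by $168.75 thousand.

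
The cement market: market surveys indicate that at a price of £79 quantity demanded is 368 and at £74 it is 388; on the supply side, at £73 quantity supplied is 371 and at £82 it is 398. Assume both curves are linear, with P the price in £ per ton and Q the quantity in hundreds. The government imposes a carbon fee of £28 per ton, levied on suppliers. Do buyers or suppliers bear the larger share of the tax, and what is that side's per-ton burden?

Suppliers bear the larger share: £16 per ton.

Demand slope: (388 − 368)/(74 − 79) = -4, so Qd = 684 − 4P.
Supply slope: (398 − 371)/(82 − 73) = 3, so Qs = 3P + 152.
Before the tax: set 684 − 4P = 3P + 152 → P* = £76, Q* = 380.
With the tax collected from suppliers, supply shifts: Qs = 3(P − 28) + 152.
Solving gives Q = 332 with buyers paying £88 and suppliers receiving £60 (the £28 wedge).
Per-ton burden: buyers £12, suppliers £16.
Suppliers take the larger share because supply is less price-elastic here (demand slope 4 vs supply slope 3).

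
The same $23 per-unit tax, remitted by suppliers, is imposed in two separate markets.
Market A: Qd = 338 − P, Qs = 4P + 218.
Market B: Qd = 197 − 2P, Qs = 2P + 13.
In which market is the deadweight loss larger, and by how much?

Market A: pre-tax P* = $24, Q* = 314; post-tax Q = 295.6; deadweight loss = $211.6.
Market B: pre-tax P* = $46, Q* = 105; post-tax Q = 82; deadweight loss = $264.5.
Difference: $211.6 vs $264.5 → market B is larger by $52.9.

Market B, by $52.9.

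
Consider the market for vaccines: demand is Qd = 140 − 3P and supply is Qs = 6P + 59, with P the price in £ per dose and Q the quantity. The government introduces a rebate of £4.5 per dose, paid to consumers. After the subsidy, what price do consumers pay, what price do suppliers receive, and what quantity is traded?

Consumers pay £6; suppliers receive £10.5; quantity = 122.

Before the subsidy: set 140 − 3P = 6P + 59 → P* = £9, Q* = 113.
With a per-unit subsidy paid to consumers, each effectively pays P − 4.5, so demand becomes Qd = 140 − 3(P − 4.5).
Solving gives Q = 122 with consumers paying £6 and suppliers receiving £10.5 (the £4.5 wedge).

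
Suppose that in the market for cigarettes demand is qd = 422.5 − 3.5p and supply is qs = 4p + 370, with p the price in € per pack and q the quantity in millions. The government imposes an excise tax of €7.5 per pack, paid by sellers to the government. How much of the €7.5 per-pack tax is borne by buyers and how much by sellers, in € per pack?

Without the tax, 422.5 − 3.5p = 4p + 370 gives 7.5p = 52.5, so p* = €7 and q* = 398.
With the tax collected from sellers, supply shifts: qs = 4(p − 7.5) + 370.
New equilibrium: buyers pay €11, sellers receive €3.5, q = 384. (Wedge: pb − ps = 7.5.)
Burden on buyers: €4; on sellers: €3.5. (They sum to €7.5.)
The less price-elastic side of the market bears the larger share of a per-unit tax.

Buyers bear €4 per pack; sellers bear €3.5 per pack.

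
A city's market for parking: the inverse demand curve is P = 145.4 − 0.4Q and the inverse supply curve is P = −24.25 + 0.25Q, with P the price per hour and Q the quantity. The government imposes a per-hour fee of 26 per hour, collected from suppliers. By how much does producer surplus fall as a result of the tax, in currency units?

Rewrite in direct form: Qd = 363.5 − 2.5P and Qs = 4P + 97.
Without the tax, 363.5 − 2.5P = 4P + 97 gives 6.5P = 266.5, so P* = 41 and Q* = 261.
With the tax collected from suppliers, supply shifts: Qs = 4(P − 26) + 97.
Solving gives Q = 221 with consumers paying 57 and suppliers receiving 31 (the 26 wedge).
ΔPS is the trapezoid between Q = 221 and Q = 261 of height 10: ½ · (261 + 221) · 10 = 2410.

Producer surplus falls by 2410.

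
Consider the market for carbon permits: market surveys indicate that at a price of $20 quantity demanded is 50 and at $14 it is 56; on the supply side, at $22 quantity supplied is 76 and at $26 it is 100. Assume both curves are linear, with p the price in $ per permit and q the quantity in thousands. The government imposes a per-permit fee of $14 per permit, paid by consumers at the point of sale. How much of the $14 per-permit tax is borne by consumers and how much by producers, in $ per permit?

Demand slope: (56 − 50)/(14 − 20) = -1, so qd = 70 − p.
Supply slope: (100 − 76)/(26 − 22) = 6, so qs = 6p − 56.
Before the tax: set 70 − p = 6p − 56 → p* = $18, q* = 52.
With the tax collected from consumers, demand (in seller-price terms) shifts: qd = 70 − (p + 14).
Solving gives q = 40 with consumers paying $30 and producers receiving $16 (the $14 wedge).
Burden on consumers: $12; on producers: $2. (They sum to $14.)
The less price-elastic side of the market bears the larger share of a per-unit tax.

Consumers bear $12 per permit; producers bear $2 per permit.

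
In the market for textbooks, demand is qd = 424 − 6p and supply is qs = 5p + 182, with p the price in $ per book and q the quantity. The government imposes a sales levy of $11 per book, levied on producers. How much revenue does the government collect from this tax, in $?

Before the tax: set 424 − 6p = 5p + 182 → p* = $22, q* = 292.
With the tax collected from producers, supply shifts: qs = 5(p − 11) + 182.
Solving gives q = 262 with buyers paying $27 and producers receiving $16 (the $11 wedge).
Revenue = t · Q = 11 · 262 = $2882.

Tax revenue = $2882.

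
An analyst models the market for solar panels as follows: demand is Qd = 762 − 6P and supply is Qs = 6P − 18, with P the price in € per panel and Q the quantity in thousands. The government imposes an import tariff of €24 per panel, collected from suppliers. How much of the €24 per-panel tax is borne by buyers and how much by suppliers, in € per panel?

Buyers bear €12 per panel; suppliers bear €12 per panel.

Before the tax: set 762 − 6P = 6P − 18 → P* = €65, Q* = 372.
With the tax collected from suppliers, supply shifts: Qs = 6(P − 24) − 18.
New equilibrium: buyers pay €77, suppliers receive €53, Q = 300. (Wedge: Pb − Ps = 24.)
Burden on buyers: €12; on suppliers: €12. (They sum to €24.)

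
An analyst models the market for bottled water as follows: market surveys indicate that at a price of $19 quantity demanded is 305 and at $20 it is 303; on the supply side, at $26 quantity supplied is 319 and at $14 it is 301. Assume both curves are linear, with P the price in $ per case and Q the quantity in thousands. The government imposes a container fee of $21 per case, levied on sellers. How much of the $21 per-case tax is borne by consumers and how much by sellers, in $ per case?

Demand slope: (303 − 305)/(20 − 19) = -2, so Qd = 343 − 2P.
Supply slope: (301 − 319)/(14 − 26) = 1.5, so Qs = 1.5P + 280.
Without the tax, 343 − 2P = 1.5P + 280 gives 3.5P = 63, so P* = $18 and Q* = 307.
With the tax collected from sellers, supply shifts: Qs = 1.5(P − 21) + 280.
Solving gives Q = 289 with consumers paying $27 and sellers receiving $6 (the $21 wedge).
Burden on consumers: $9; on sellers: $12. (They sum to $21.)
The less price-elastic side of the market bears the larger share of a per-unit tax.

Consumers bear $9 per case; sellers bear $12 per case.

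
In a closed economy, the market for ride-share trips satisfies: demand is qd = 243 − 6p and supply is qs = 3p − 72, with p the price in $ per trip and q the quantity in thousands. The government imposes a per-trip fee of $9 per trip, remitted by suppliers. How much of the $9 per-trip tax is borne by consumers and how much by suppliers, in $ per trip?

Before the tax: set 243 − 6p = 3p − 72 → p* = $35, q* = 33.
With the tax collected from suppliers, supply shifts: qs = 3(p − 9) − 72.
Solving gives q = 15 with consumers paying $38 and suppliers receiving $29 (the $9 wedge).
Burden on consumers: $3; on suppliers: $6. (They sum to $9.)
The less price-elastic side of the market bears the larger share of a per-unit tax.

Consumers bear $3 per trip; suppliers bear $6 per trip.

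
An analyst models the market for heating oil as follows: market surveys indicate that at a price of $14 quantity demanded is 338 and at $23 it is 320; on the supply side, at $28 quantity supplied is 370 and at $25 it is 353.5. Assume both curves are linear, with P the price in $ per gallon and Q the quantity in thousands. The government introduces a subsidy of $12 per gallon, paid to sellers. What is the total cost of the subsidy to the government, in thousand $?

Demand slope: (320 − 338)/(23 − 14) = -2, so Qd = 366 − 2P.
Supply slope: (353.5 − 370)/(25 − 28) = 5.5, so Qs = 5.5P + 216.
Before the subsidy: set 366 − 2P = 5.5P + 216 → P* = $20, Q* = 326.
With a per-unit subsidy paid to sellers, each receives P + 12 per unit sold, so supply becomes Qs = 5.5(P + 12) + 216.
Solving gives Q = 343.6 with buyers paying $11.2 and sellers receiving $23.2 (the $12 wedge).
Outlay = t · Q = 12 · 343.6 = $4123.2.

Government outlay = $4123.2 thousand.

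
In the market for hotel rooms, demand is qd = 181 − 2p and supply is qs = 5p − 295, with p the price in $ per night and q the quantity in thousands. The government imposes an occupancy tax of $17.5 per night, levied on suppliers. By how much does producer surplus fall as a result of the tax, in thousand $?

Producer surplus falls by $162.5 thousand.

Without the tax, 181 − 2p = 5p − 295 gives 7p = 476, so p* = $68 and q* = 45.
With the tax collected from suppliers, supply shifts: qs = 5(p − 17.5) − 295.
New equilibrium: buyers pay $80.5, suppliers receive $63, q = 20. (Wedge: pb − ps = 17.5.)
ΔPS is the trapezoid between Q = 20 and Q = 45 of height $5: ½ · (45 + 20) · 5 = $162.5.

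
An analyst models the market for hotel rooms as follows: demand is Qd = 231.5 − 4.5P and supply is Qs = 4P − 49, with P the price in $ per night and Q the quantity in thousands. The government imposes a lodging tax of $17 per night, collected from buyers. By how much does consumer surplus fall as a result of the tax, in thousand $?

Consumer surplus falls by $520 thousand.

Before the tax: set 231.5 − 4.5P = 4P − 49 → P* = $33, Q* = 83.
With the tax collected from buyers, demand (in seller-price terms) shifts: Qd = 231.5 − 4.5(P + 17).
New equilibrium: buyers pay $41, sellers receive $24, Q = 47. (Wedge: Pb − Ps = 17.)
ΔCS is the trapezoid between Q = 47 and Q = 83 of height $8: ½ · (83 + 47) · 8 = $520.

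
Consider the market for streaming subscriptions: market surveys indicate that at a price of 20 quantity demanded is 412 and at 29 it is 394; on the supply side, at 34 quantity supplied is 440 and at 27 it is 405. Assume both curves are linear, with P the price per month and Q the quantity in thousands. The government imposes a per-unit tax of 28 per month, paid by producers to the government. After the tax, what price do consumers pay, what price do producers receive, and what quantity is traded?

Consumers pay 46; producers receive 18; quantity = 360.

Demand slope: (394 − 412)/(29 − 20) = -2, so Qd = 452 − 2P.
Supply slope: (405 − 440)/(27 − 34) = 5, so Qs = 5P + 270.
Before the tax: set 452 − 2P = 5P + 270 → P* = 26, Q* = 400.
With the tax collected from producers, supply shifts: Qs = 5(P − 28) + 270.
Solving gives Q = 360 with consumers paying 46 and producers receiving 18 (the 28 wedge).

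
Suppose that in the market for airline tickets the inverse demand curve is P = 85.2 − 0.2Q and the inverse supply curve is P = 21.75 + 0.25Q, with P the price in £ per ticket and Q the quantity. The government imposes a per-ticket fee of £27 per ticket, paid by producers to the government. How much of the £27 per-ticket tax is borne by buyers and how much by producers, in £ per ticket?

Rewrite in direct form: Qd = 426 − 5P and Qs = 4P − 87.
Without the tax, 426 − 5P = 4P − 87 gives 9P = 513, so P* = £57 and Q* = 141.
With the tax collected from producers, supply shifts: Qs = 4(P − 27) − 87.
Solving gives Q = 81 with buyers paying £69 and producers receiving £42 (the £27 wedge).
Burden on buyers: £12; on producers: £15. (They sum to £27.)

Buyers bear £12 per ticket; producers bear £15 per ticket.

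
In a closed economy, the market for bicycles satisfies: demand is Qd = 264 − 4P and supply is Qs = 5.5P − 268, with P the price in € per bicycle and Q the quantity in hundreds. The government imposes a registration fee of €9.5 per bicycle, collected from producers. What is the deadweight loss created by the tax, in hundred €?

Deadweight loss = €104.5 hundred.

Before the tax: set 264 − 4P = 5.5P − 268 → P* = €56, Q* = 40.
With the tax collected from producers, supply shifts: Qs = 5.5(P − 9.5) − 268.
New equilibrium: buyers pay €61.5, producers receive €52, Q = 18. (Wedge: Pb − Ps = 9.5.)
Quantity falls by |ΔQ| = |40 − 18| = 22.
DWL = ½ · t · |ΔQ| = ½ · 9.5 · 22 = €104.5.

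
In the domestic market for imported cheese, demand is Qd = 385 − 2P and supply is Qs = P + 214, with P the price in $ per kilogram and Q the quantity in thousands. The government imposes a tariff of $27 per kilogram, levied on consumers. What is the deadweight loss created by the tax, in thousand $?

Before the tax: set 385 − 2P = P + 214 → P* = $57, Q* = 271.
With the tax collected from consumers, demand (in seller-price terms) shifts: Qd = 385 − 2(P + 27).
Solving gives Q = 253 with consumers paying $66 and sellers receiving $39 (the $27 wedge).
Quantity falls by |ΔQ| = |271 − 253| = 18.
DWL = ½ · t · |ΔQ| = ½ · 27 · 18 = $243.

Deadweight loss = $243 thousand.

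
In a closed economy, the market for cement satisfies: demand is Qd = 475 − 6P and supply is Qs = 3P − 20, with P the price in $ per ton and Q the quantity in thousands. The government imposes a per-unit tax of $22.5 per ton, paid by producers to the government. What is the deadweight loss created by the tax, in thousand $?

Deadweight loss = $506.25 thousand.

Without the tax, 475 − 6P = 3P − 20 gives 9P = 495, so P* = $55 and Q* = 145.
With the tax collected from producers, supply shifts: Qs = 3(P − 22.5) − 20.
Solving gives Q = 100 with buyers paying $62.5 and producers receiving $40 (the $22.5 wedge).
Quantity falls by |ΔQ| = |145 − 100| = 45.
DWL = ½ · t · |ΔQ| = ½ · 22.5 · 45 = $506.25.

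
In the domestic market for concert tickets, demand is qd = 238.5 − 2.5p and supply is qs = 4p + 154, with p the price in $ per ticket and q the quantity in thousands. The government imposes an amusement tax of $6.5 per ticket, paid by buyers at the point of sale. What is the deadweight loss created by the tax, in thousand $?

Without the tax, 238.5 − 2.5p = 4p + 154 gives 6.5p = 84.5, so p* = $13 and q* = 206.
With the tax collected from buyers, demand (in seller-price terms) shifts: qd = 238.5 − 2.5(p + 6.5).
Solving gives q = 196 with buyers paying $17 and suppliers receiving $10.5 (the $6.5 wedge).
Quantity falls by |ΔQ| = |206 − 196| = 10.
DWL = ½ · t · |ΔQ| = ½ · 6.5 · 10 = $32.5.

Deadweight loss = $32.5 thousand.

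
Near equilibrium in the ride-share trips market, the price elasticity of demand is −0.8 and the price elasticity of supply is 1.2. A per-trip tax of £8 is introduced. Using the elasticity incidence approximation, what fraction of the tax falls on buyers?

Incidence ratio: buyers' share ≈ εs / (εs + |εd|) = 1.2 / (1.2 + 0.8) = 0.6.
Supply is the more elastic side, so buyers bear the larger share.

Buyers' share ≈ 0.6.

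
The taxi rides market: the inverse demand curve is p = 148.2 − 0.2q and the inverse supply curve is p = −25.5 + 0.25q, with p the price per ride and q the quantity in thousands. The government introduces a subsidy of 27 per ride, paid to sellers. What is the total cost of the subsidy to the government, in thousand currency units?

Inverting to q(p) form: qd = 741 − 5p; qs = 4p + 102.
Before the subsidy: set 741 − 5p = 4p + 102 → p* = 71, q* = 386.
With a per-unit subsidy paid to sellers, each receives p + 27 per unit sold, so supply becomes qs = 4(p + 27) + 102.
New equilibrium: consumers pay 59, sellers receive 86, q = 446. (Wedge: pb − ps = −27.)
Outlay = t · Q = 27 · 446 = 12042.

Government outlay = 12042 thousand.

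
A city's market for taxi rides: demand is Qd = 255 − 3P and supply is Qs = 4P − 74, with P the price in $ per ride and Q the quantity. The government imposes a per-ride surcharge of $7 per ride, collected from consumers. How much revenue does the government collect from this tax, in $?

Tax revenue = $714.

Before the tax: set 255 − 3P = 4P − 74 → P* = $47, Q* = 114.
With the tax collected from consumers, demand (in seller-price terms) shifts: Qd = 255 − 3(P + 7).
New equilibrium: consumers pay $51, producers receive $44, Q = 102. (Wedge: Pb − Ps = 7.)
Revenue = t · Q = 7 · 102 = $714.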